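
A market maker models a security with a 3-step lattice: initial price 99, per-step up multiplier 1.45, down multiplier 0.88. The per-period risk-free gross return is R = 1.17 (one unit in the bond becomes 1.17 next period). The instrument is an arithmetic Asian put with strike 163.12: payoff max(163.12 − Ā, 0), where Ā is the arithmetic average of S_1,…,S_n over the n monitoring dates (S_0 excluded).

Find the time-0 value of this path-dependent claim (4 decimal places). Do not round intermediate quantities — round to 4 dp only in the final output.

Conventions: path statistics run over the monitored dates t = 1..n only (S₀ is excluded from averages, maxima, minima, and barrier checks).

Set p* = 0.5088 (from d < R < u); the path-dependent value is the discounted p*-expectation over all price paths.
Enumerate all 2^3 = 8 price paths (U = up ×1.45, D = down ×0.88); each path with k up-moves has probability p*^k·(1−p*)^(3−k).
DDD: Ā=77.0838, payoff=86.0362, prob=0.118536
UDD: Ā=127.0130, payoff=36.1070, prob=0.122769
DUD: Ā=108.2030, payoff=54.9170, prob=0.122769
UUD: Ā=178.2891, payoff=0.0000, prob=0.127154
DDU: Ā=91.6502, payoff=71.4698, prob=0.122769
UDU: Ā=151.0146, payoff=12.1054, prob=0.127154
DUU: Ā=132.2046, payoff=30.9154, prob=0.127154
UUU: Ā=217.8371, payoff=0.0000, prob=0.131695
Price = Σ prob·payoff / R^3 = 35.617854 / 1.601613 = 22.2387

price = 22.2387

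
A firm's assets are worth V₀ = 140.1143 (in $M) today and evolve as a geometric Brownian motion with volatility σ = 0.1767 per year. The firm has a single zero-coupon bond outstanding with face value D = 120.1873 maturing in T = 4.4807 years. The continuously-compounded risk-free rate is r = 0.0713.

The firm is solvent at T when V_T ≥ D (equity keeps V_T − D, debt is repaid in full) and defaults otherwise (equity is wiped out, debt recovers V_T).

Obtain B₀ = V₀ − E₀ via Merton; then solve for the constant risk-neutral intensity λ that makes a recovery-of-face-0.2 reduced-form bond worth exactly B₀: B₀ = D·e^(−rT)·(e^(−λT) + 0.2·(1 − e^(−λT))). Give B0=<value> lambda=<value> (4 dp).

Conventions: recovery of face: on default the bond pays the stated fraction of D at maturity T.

B0=85.3128 lambda=0.0065

With assets at 140.1143 and a single debt payment of 120.1873 at 4.4807 years:
d₁ = [ln(V₀/D) + (r + σ²/2)T] / (σ√T)
   = [ln(140.1143/120.1873) + (0.0713 + 0.5·0.1767²)·4.4807] / (0.1767·√4.4807)
   = [0.153407 + 0.389424] / 0.374033 = 1.451294
d₂ = d₁ − σ√T = 1.451294 − 0.374033 = 1.077261
N(d₁) = 0.926651,  N(d₂) = 0.859318,  e^(−rT) = 0.726531
E₀ = V₀·N(d₁) − D·e^(−rT)·N(d₂)
   = 140.1143·0.926651 − 120.1873·0.726531·0.859318 = 54.801543
B₀ = V₀ − E₀ = 140.1143 − 54.801543 = 85.312757
e^(−λT) = (B₀·e^(rT)/D − 0.2)/(1 − 0.2) = (85.3128·1.376403/120.1873 − 0.2)/0.8 = 0.97126915
λ = −ln(0.97126915)/4.4807 = 0.006506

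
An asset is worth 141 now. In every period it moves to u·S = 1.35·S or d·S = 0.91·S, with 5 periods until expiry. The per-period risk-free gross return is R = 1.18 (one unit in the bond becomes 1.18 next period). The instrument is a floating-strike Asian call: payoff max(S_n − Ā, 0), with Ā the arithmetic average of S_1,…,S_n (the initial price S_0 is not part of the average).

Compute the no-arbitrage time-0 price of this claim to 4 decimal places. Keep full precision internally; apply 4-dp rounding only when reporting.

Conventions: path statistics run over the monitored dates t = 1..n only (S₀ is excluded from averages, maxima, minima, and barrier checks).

price = 37.6021

Under the martingale measure an up-move has probability p* = 0.6136; value the claim as the probability-weighted average of per-path payoffs, discounted 5 periods at R = 1.18.
Enumerate all 2^5 = 32 price paths (U = up ×1.35, D = down ×0.91); each path with k up-moves has probability p*^k·(1−p*)^(5−k).
DDDDD: Ā=107.2010, payoff=0.0000, prob=0.008610
UDDDD: Ā=159.0344, payoff=0.0000, prob=0.013674
DUDDD: Ā=146.6264, payoff=0.0000, prob=0.013674
UUDDD: Ā=217.5227, payoff=0.0000, prob=0.021718
DDUDD: Ā=135.3351, payoff=0.0000, prob=0.013674
UDUDD: Ā=200.7719, payoff=0.0000, prob=0.021718
DUUDD: Ā=188.3639, payoff=5.2831, prob=0.021718
UUUDD: Ā=279.4409, payoff=7.8376, prob=0.034493
DDDUD: Ā=125.0601, payoff=5.4724, prob=0.013674
UDDUD: Ā=185.5287, payoff=8.1184, prob=0.021718
DUDUD: Ā=173.1207, payoff=20.5264, prob=0.021718
UUDUD: Ā=256.8273, payoff=30.4512, prob=0.034493
DDUUD: Ā=161.8294, payoff=31.8176, prob=0.021718
UDUUD: Ā=240.0765, payoff=47.2020, prob=0.034493
DUUUD: Ā=227.6685, payoff=59.6100, prob=0.034493
UUUUD: Ā=337.7500, payoff=88.4324, prob=0.054782
DDDDU: Ā=115.7097, payoff=14.8227, prob=0.013674
UDDDU: Ā=171.6573, payoff=21.9897, prob=0.021718
DUDDU: Ā=159.2493, payoff=34.3977, prob=0.021718
UUDDU: Ā=236.2490, payoff=51.0296, prob=0.034493
DDUDU: Ā=147.9580, payoff=45.6890, prob=0.021718
UDUDU: Ā=219.4982, payoff=67.7804, prob=0.034493
DUUDU: Ā=207.0902, payoff=80.1884, prob=0.034493
UUUDU: Ā=307.2217, payoff=118.9608, prob=0.054782
DDDUU: Ā=137.6830, payoff=55.9640, prob=0.021718
UDDUU: Ā=204.2550, payoff=83.0236, prob=0.034493
DUDUU: Ā=191.8470, payoff=95.4316, prob=0.034493
UUDUU: Ā=284.6081, payoff=141.5743, prob=0.054782
DDUUU: Ā=180.5557, payoff=106.7229, prob=0.034493
UDUUU: Ā=267.8573, payoff=158.3251, prob=0.054782
DUUUU: Ā=255.4493, payoff=170.7331, prob=0.054782
UUUUU: Ā=378.9633, payoff=253.2854, prob=0.087007
Price = Σ prob·payoff / R^5 = 86.024503 / 2.287758 = 37.6021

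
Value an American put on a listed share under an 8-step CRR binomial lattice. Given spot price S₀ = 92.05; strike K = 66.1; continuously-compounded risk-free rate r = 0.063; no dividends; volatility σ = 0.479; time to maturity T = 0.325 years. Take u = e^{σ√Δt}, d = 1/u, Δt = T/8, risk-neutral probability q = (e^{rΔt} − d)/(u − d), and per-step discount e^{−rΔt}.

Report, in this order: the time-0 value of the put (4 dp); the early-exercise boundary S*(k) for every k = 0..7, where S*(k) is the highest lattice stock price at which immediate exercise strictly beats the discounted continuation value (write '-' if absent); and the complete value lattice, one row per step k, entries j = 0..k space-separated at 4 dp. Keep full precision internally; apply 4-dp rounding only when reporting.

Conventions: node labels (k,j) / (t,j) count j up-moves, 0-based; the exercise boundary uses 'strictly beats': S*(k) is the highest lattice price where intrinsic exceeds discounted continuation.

params: Δt=0.04063 u=1.10136 d=0.90797 q=0.48913 e^(-rΔt)=0.99744
t_8 payoffs: 23.5803 14.5239 3.5385 0.0000 0.0000 0.0000 0.0000 0.0000 0.0000
t_7: node(7,0) S=46.8295 payoff=19.2705 vs cont=19.1016 → 19.2705 [stop]  node(7,1) S=56.8039 payoff=9.2961 vs cont=9.1272 → 9.2961 [stop]  node(7,2) S=68.9027 payoff=0.0000 vs cont=1.8031 → 1.8031 [wait]  node(7,3) S=83.5785 payoff=0.0000 vs cont=0.0000 → 0.0000 [wait]  node(7,4) S=101.3802 payoff=0.0000 vs cont=0.0000 → 0.0000 [wait]  node(7,5) S=122.9735 payoff=0.0000 vs cont=0.0000 → 0.0000 [wait]  node(7,6) S=149.1660 payoff=0.0000 vs cont=0.0000 → 0.0000 [wait]  node(7,7) S=180.9373 payoff=0.0000 vs cont=0.0000 → 0.0000 [wait]  ⇒ S*(7)=56.8039
t_6: node(6,0) S=51.5761 payoff=14.5239 vs cont=14.3549 → 14.5239 [stop]  node(6,1) S=62.5615 payoff=3.5385 vs cont=5.6166 → 5.6166 [wait]  node(6,2) S=75.8867 payoff=0.0000 vs cont=0.9188 → 0.9188 [wait]  node(6,3) S=92.0500 payoff=0.0000 vs cont=0.0000 → 0.0000 [wait]  node(6,4) S=111.6560 payoff=0.0000 vs cont=0.0000 → 0.0000 [wait]  node(6,5) S=135.4380 payoff=0.0000 vs cont=0.0000 → 0.0000 [wait]  node(6,6) S=164.2854 payoff=0.0000 vs cont=0.0000 → 0.0000 [wait]  ⇒ S*(6)=51.5761
t_5: node(5,0) S=56.8039 payoff=9.2961 vs cont=10.1411 → 10.1411 [wait]  node(5,1) S=68.9027 payoff=0.0000 vs cont=3.3103 → 3.3103 [wait]  node(5,2) S=83.5785 payoff=0.0000 vs cont=0.4682 → 0.4682 [wait]  node(5,3) S=101.3802 payoff=0.0000 vs cont=0.0000 → 0.0000 [wait]  node(5,4) S=122.9735 payoff=0.0000 vs cont=0.0000 → 0.0000 [wait]  node(5,5) S=149.1660 payoff=0.0000 vs cont=0.0000 → 0.0000 [wait]  ⇒ S*(5)=-
t_4: node(4,0) S=62.5615 payoff=3.5385 vs cont=6.7825 → 6.7825 [wait]  node(4,1) S=75.8867 payoff=0.0000 vs cont=1.9152 → 1.9152 [wait]  node(4,2) S=92.0500 payoff=0.0000 vs cont=0.2386 → 0.2386 [wait]  node(4,3) S=111.6560 payoff=0.0000 vs cont=0.0000 → 0.0000 [wait]  node(4,4) S=135.4380 payoff=0.0000 vs cont=0.0000 → 0.0000 [wait]  ⇒ S*(4)=-
t_3: node(3,0) S=68.9027 payoff=0.0000 vs cont=4.3905 → 4.3905 [wait]  node(3,1) S=83.5785 payoff=0.0000 vs cont=1.0923 → 1.0923 [wait]  node(3,2) S=101.3802 payoff=0.0000 vs cont=0.1216 → 0.1216 [wait]  node(3,3) S=122.9735 payoff=0.0000 vs cont=0.0000 → 0.0000 [wait]  ⇒ S*(3)=-
t_2: node(2,0) S=75.8867 payoff=0.0000 vs cont=2.7701 → 2.7701 [wait]  node(2,1) S=92.0500 payoff=0.0000 vs cont=0.6159 → 0.6159 [wait]  node(2,2) S=111.6560 payoff=0.0000 vs cont=0.0619 → 0.0619 [wait]  ⇒ S*(2)=-
t_1: node(1,0) S=83.5785 payoff=0.0000 vs cont=1.7120 → 1.7120 [wait]  node(1,1) S=101.3802 payoff=0.0000 vs cont=0.3441 → 0.3441 [wait]  ⇒ S*(1)=-
t_0: node(0,0) S=92.0500 payoff=0.0000 vs cont=1.0403 → 1.0403 [wait]  ⇒ S*(0)=-

price = 1.0403
boundary = - - - - - - 51.5761 56.8039
tree:
1.0403
1.7120 0.3441
2.7701 0.6159 0.0619
4.3905 1.0923 0.1216 0.0000
6.7825 1.9152 0.2386 0.0000 0.0000
10.1411 3.3103 0.4682 0.0000 0.0000 0.0000
14.5239 5.6166 0.9188 0.0000 0.0000 0.0000 0.0000
19.2705 9.2961 1.8031 0.0000 0.0000 0.0000 0.0000 0.0000
23.5803 14.5239 3.5385 0.0000 0.0000 0.0000 0.0000 0.0000 0.0000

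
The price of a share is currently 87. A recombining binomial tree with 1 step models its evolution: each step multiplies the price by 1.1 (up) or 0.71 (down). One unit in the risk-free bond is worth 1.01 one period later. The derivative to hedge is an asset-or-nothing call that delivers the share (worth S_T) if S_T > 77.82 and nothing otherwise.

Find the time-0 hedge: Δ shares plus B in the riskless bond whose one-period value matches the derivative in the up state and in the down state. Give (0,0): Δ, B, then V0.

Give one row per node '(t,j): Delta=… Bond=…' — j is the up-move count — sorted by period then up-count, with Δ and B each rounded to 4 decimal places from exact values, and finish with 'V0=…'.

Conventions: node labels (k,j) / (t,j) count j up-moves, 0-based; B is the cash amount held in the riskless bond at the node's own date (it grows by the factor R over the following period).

(0,0): Delta=2.8205 Bond=-172.4981
V0=72.8865

No-arbitrage ⇒ martingale measure with p* = (R−d)/(u−d) = 0.7692.
At maturity the claim pays: V(1,0)=0.0000, V(1,1)=95.7000
Node (0,0) S=87.0000: V=(p*·95.7000+(1−p*)·0.0000)/1.01=72.8865; Δ=(95.7000−0.0000)/(95.7000−61.7700)=2.8205; B=V−Δ·S=-172.4981
Sanity check at the root: Δ(0,0)·S0 + B(0,0) reproduces V0 = 72.8865.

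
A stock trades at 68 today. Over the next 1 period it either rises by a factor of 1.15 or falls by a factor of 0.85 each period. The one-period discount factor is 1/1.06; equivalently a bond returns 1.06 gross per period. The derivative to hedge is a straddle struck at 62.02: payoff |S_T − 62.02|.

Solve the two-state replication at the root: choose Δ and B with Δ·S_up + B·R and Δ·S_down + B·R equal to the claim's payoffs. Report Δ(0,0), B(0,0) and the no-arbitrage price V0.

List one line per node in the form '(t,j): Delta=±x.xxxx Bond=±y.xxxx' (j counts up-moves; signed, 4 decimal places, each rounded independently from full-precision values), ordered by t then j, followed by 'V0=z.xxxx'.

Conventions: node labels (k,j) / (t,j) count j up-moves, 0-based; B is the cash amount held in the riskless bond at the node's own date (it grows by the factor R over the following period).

Since d<R<u, set p* = (R−d)/(u−d) = 0.7000; price each node as the discounted p*-expectation of its children.
Payoffs at expiry: V(1,0)=4.2200, V(1,1)=16.1800
(0,0): S=68.0000. Δ = (V_up−V_dn)/(S_up−S_dn) = (16.1800−4.2200)/(78.2000−57.8000) = 0.5863. V = [p*·16.1800 + (1−p*)·4.2200]/1.06 = 11.8792. B = V − Δ·S = -27.9874.
As a check, the time-0 holding Δ(0,0)·S0 + B(0,0) comes to 11.8792 — exactly V0.

(0,0): Delta=0.5863 Bond=-27.9874
V0=11.8792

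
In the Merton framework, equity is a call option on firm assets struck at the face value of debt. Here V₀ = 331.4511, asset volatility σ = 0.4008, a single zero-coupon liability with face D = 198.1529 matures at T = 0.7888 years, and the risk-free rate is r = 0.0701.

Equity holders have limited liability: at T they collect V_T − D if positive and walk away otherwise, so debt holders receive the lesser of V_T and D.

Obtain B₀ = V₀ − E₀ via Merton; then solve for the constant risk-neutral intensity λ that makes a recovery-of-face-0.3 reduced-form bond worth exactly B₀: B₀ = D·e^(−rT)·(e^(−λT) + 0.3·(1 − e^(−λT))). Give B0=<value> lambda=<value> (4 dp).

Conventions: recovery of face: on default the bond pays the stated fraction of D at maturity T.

Apply the equity-as-call identities (strike 198.1529, horizon 0.7888 years):
d₁ = [ln(V₀/D) + (r + σ²/2)T] / (σ√T)
   = [ln(331.4511/198.1529) + (0.0701 + 0.5·0.4008²)·0.7888] / (0.4008·√0.7888)
   = [0.514441 + 0.118652] / 0.355968 = 1.778510
d₂ = d₁ − σ√T = 1.778510 − 0.355968 = 1.422542
N(d₁) = 0.962340,  N(d₂) = 0.922565,  e^(−rT) = 0.946206
E₀ = V₀·N(d₁) − D·e^(−rT)·N(d₂)
   = 331.4511·0.962340 − 198.1529·0.946206·0.922565 = 145.993615
B₀ = V₀ − E₀ = 331.4511 − 145.993615 = 185.457485
e^(−λT) = (B₀·e^(rT)/D − 0.3)/(1 − 0.3) = (185.4575·1.056852/198.1529 − 0.3)/0.7 = 0.98448723
λ = −ln(0.98448723)/0.7888 = 0.019820

B0=185.4575 lambda=0.0198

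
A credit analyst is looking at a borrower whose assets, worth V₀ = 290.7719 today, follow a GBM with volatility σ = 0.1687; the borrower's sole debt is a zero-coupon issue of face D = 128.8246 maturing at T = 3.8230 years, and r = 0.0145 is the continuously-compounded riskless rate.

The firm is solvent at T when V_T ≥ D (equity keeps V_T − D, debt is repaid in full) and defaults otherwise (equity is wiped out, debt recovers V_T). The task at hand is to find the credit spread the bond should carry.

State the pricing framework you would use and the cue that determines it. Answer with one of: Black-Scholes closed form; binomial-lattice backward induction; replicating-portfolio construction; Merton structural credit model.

framework: Merton structural credit model

Key observation: the asked-for credit quantity lives on the firm's capital structure — asset value, asset volatility, debt face 128.8246 — which is the structural model's domain.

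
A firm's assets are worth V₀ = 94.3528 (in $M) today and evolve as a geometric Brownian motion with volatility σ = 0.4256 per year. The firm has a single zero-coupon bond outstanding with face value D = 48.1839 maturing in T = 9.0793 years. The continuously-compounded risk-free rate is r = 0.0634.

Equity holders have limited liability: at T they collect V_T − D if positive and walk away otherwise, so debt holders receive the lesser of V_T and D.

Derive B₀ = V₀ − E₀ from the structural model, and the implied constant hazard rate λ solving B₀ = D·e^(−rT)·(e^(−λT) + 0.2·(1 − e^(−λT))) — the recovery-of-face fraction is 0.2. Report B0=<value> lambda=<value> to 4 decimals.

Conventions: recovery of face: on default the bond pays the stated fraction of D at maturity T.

B0=22.0935 lambda=0.0289

With assets at 94.3528 and a single debt payment of 48.1839 at 9.0793 years:
d₁ = [ln(V₀/D) + (r + σ²/2)T] / (σ√T)
   = [ln(94.3528/48.1839) + (0.0634 + 0.5·0.4256²)·9.0793] / (0.4256·√9.0793)
   = [0.672016 + 1.397919] / 1.282413 = 1.614094
d₂ = d₁ − σ√T = 1.614094 − 1.282413 = 0.331681
N(d₁) = 0.946746,  N(d₂) = 0.629935,  e^(−rT) = 0.562352
E₀ = V₀·N(d₁) − D·e^(−rT)·N(d₂)
   = 94.3528·0.946746 − 48.1839·0.562352·0.629935 = 72.259270
B₀ = V₀ − E₀ = 94.3528 − 72.259270 = 22.093530
e^(−λT) = (B₀·e^(rT)/D − 0.2)/(1 − 0.2) = (22.0935·1.778246/48.1839 − 0.2)/0.8 = 0.76921190
λ = −ln(0.76921190)/9.0793 = 0.028900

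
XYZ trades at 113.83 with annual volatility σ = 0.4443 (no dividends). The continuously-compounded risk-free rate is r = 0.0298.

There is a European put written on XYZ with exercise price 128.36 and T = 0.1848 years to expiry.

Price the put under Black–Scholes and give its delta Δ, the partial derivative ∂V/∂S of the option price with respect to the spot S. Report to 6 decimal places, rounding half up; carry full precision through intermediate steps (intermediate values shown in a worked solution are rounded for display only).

price = 17.698104
Δ = -0.693096

σ√T = 0.4443·√0.1848 = 0.190997
d₁ = (ln(S/K) + (r+σ²/2)T) / (σ√T) = (ln(113.83/128.36) + (0.0298+0.4443²/2)·0.1848) / 0.190997 = (-0.120133 + 0.023747) / 0.190997 = -0.504644
d₂ = d₁ − σ√T = -0.504644 − 0.190997 = -0.695641
e^{−rT} = 0.994508
N(−d₁) = 0.693096,  N(−d₂) = 0.756673
Put price V = K·e^{−rT}·N(−d₂) − S·N(−d₁) = 96.593175 − 78.895071 = 17.698104
Δ = −N(−d₁) = -0.693096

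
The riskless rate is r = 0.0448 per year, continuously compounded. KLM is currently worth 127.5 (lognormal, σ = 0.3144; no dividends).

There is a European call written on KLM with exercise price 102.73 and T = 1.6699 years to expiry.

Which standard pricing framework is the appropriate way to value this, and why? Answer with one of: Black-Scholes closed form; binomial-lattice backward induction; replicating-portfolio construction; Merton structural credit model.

Key observation: the strike-102.73 call on KLM is European-exercise on a continuously-modelled lognormal underlying, so its value is a single closed-form evaluation.

framework: Black-Scholes closed form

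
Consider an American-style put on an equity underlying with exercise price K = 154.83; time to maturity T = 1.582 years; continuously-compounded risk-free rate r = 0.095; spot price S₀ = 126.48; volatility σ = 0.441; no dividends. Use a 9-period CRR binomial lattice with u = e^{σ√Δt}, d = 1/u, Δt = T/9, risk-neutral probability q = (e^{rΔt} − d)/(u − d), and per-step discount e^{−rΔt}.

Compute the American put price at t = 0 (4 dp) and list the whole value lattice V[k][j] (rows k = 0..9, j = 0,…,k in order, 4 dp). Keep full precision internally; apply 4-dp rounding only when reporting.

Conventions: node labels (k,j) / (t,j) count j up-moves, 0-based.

price = 36.9629
tree:
36.9629
50.6557 24.4722
67.4472 35.5183 14.2157
82.1980 49.8815 22.3065 6.5780
94.4588 67.4472 33.9412 11.3863 1.9759
104.6499 82.1980 49.7007 19.2754 3.8557 0.1567
113.1206 94.4588 67.4472 31.6494 7.5113 0.3182 0.0000
120.1615 104.6499 82.1980 49.7007 14.6069 0.6460 0.0000 0.0000
126.0137 113.1206 94.4588 67.4472 28.3500 1.3117 0.0000 0.0000 0.0000
130.8781 120.1615 104.6499 82.1980 49.7007 2.6632 0.0000 0.0000 0.0000 0.0000

Δt=0.17578, u=1.20309, d=0.83119, q=0.49919, disc=e^(-rΔt)=0.98344
k=9 terminal: V=max(K-S,0) → 130.8781 120.1615 104.6499 82.1980 49.7007 2.6632 0.0000 0.0000 0.0000 0.0000
k=8: j=0 S=28.8163 intr=126.0137 cont=123.4497 V=126.0137[EX]; j=1 S=41.7094 intr=113.1206 cont=110.5566 V=113.1206[EX]; j=2 S=60.3712 intr=94.4588 cont=91.8948 V=94.4588[EX]; j=3 S=87.3828 intr=67.4472 cont=64.8832 V=67.4472[EX]; j=4 S=126.4800 intr=28.3500 cont=25.7860 V=28.3500[EX]; j=5 S=183.0703 intr=0.0000 cont=1.3117 V=1.3117[hold]; j=6 S=264.9805 intr=0.0000 cont=0.0000 V=0.0000[hold]; j=7 S=383.5394 intr=0.0000 cont=0.0000 V=0.0000[hold]; j=8 S=555.1446 intr=0.0000 cont=0.0000 V=0.0000[hold]
k=7: j=0 S=34.6685 intr=120.1615 cont=117.5974 V=120.1615[EX]; j=1 S=50.1801 intr=104.6499 cont=102.0859 V=104.6499[EX]; j=2 S=72.6320 intr=82.1980 cont=79.6340 V=82.1980[EX]; j=3 S=105.1293 intr=49.7007 cont=47.1367 V=49.7007[EX]; j=4 S=152.1668 intr=2.6632 cont=14.6069 V=14.6069[hold]; j=5 S=220.2500 intr=0.0000 cont=0.6460 V=0.6460[hold]; j=6 S=318.7954 intr=0.0000 cont=0.0000 V=0.0000[hold]; j=7 S=461.4324 intr=0.0000 cont=0.0000 V=0.0000[hold]
k=6: j=0 S=41.7094 intr=113.1206 cont=110.5566 V=113.1206[EX]; j=1 S=60.3712 intr=94.4588 cont=91.8948 V=94.4588[EX]; j=2 S=87.3828 intr=67.4472 cont=64.8832 V=67.4472[EX]; j=3 S=126.4800 intr=28.3500 cont=31.6494 V=31.6494[hold]; j=4 S=183.0703 intr=0.0000 cont=7.5113 V=7.5113[hold]; j=5 S=264.9805 intr=0.0000 cont=0.3182 V=0.3182[hold]; j=6 S=383.5394 intr=0.0000 cont=0.0000 V=0.0000[hold]
k=5: j=0 S=50.1801 intr=104.6499 cont=102.0859 V=104.6499[EX]; j=1 S=72.6320 intr=82.1980 cont=79.6340 V=82.1980[EX]; j=2 S=105.1293 intr=49.7007 cont=48.7564 V=49.7007[EX]; j=3 S=152.1668 intr=2.6632 cont=19.2754 V=19.2754[hold]; j=4 S=220.2500 intr=0.0000 cont=3.8557 V=3.8557[hold]; j=5 S=318.7954 intr=0.0000 cont=0.1567 V=0.1567[hold]
k=4: j=0 S=60.3712 intr=94.4588 cont=91.8948 V=94.4588[EX]; j=1 S=87.3828 intr=67.4472 cont=64.8832 V=67.4472[EX]; j=2 S=126.4800 intr=28.3500 cont=33.9412 V=33.9412[hold]; j=3 S=183.0703 intr=0.0000 cont=11.3863 V=11.3863[hold]; j=4 S=264.9805 intr=0.0000 cont=1.9759 V=1.9759[hold]
k=3: j=0 S=72.6320 intr=82.1980 cont=79.6340 V=82.1980[EX]; j=1 S=105.1293 intr=49.7007 cont=49.8815 V=49.8815[hold]; j=2 S=152.1668 intr=2.6632 cont=22.3065 V=22.3065[hold]; j=3 S=220.2500 intr=0.0000 cont=6.5780 V=6.5780[hold]
k=2: j=0 S=87.3828 intr=67.4472 cont=64.9720 V=67.4472[EX]; j=1 S=126.4800 intr=28.3500 cont=35.5183 V=35.5183[hold]; j=2 S=183.0703 intr=0.0000 cont=14.2157 V=14.2157[hold]
k=1: j=0 S=105.1293 intr=49.7007 cont=50.6557 V=50.6557[hold]; j=1 S=152.1668 intr=2.6632 cont=24.4722 V=24.4722[hold]
k=0: j=0 S=126.4800 intr=28.3500 cont=36.9629 V=36.9629[hold]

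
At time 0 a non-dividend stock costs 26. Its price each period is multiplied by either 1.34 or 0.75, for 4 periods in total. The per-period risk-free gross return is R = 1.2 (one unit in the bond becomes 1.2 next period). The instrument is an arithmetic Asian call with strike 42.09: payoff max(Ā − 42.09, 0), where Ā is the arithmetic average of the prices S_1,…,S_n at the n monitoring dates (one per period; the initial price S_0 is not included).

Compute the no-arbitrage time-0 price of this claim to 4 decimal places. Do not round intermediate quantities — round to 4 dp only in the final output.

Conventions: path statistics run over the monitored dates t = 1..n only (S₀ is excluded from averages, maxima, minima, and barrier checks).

Set p* = 0.7627 (from d < R < u); the path-dependent value is the discounted p*-expectation over all price paths.
Enumerate all 2^4 = 16 price paths (U = up ×1.34, D = down ×0.75); each path with k up-moves has probability p*^k·(1−p*)^(4−k).
DDDD: Ā=13.3301, payoff=0.0000, prob=0.003170
UDDD: Ā=23.8164, payoff=0.0000, prob=0.010190
DUDD: Ā=19.9814, payoff=0.0000, prob=0.010190
UUDD: Ā=35.7001, payoff=0.0000, prob=0.032755
DDUD: Ā=17.1052, payoff=0.0000, prob=0.010190
UDUD: Ā=30.5612, payoff=0.0000, prob=0.032755
DUUD: Ā=26.7262, payoff=0.0000, prob=0.032755
UUUD: Ā=47.7508, payoff=5.6608, prob=0.105283
DDDU: Ā=14.9480, payoff=0.0000, prob=0.010190
UDDU: Ā=26.7070, payoff=0.0000, prob=0.032755
DUDU: Ā=22.8720, payoff=0.0000, prob=0.032755
UUDU: Ā=40.8647, payoff=0.0000, prob=0.105283
DDUU: Ā=19.9958, payoff=0.0000, prob=0.032755
UDUU: Ā=35.7258, payoff=0.0000, prob=0.105283
DUUU: Ā=31.8908, payoff=0.0000, prob=0.105283
UUUU: Ā=56.9782, payoff=14.8882, prob=0.338409
Price = Σ prob·payoff / R^4 = 5.634305 / 2.073600 = 2.7172

price = 2.7172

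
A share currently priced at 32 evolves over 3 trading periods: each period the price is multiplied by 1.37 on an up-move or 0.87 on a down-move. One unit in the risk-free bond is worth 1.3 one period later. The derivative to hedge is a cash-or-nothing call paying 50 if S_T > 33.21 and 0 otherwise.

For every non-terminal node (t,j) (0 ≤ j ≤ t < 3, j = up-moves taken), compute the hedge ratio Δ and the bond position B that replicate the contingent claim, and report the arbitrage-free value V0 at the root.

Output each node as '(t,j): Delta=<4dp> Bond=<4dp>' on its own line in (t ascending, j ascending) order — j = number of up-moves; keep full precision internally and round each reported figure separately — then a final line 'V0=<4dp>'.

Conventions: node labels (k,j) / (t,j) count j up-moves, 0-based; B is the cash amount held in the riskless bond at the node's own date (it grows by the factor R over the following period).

The replicating-portfolio and risk-neutral prices coincide; use p* = (1.3−0.87)/(1.37−0.87) = 0.8600 for the latter.
Payoffs at expiry: V(3,0)=0.0000, V(3,1)=0.0000, V(3,2)=50.0000, V(3,3)=50.0000
(2,0): S=24.2208. Δ = (V_up−V_dn)/(S_up−S_dn) = (0.0000−0.0000)/(33.1825−21.0721) = 0.0000. V = [p*·0.0000 + (1−p*)·0.0000]/1.3 = 0.0000. B = V − Δ·S = 0.0000.
(2,1): S=38.1408. Δ = (V_up−V_dn)/(S_up−S_dn) = (50.0000−0.0000)/(52.2529−33.1825) = 2.6219. V = [p*·50.0000 + (1−p*)·0.0000]/1.3 = 33.0769. B = V − Δ·S = -66.9231.
(2,2): S=60.0608. Δ = (V_up−V_dn)/(S_up−S_dn) = (50.0000−50.0000)/(82.2833−52.2529) = 0.0000. V = [p*·50.0000 + (1−p*)·50.0000]/1.3 = 38.4615. B = V − Δ·S = 38.4615.
(1,0): S=27.8400. Δ = (V_up−V_dn)/(S_up−S_dn) = (33.0769−0.0000)/(38.1408−24.2208) = 2.3762. V = [p*·33.0769 + (1−p*)·0.0000]/1.3 = 21.8817. B = V − Δ·S = -44.2722.
(1,1): S=43.8400. Δ = (V_up−V_dn)/(S_up−S_dn) = (38.4615−33.0769)/(60.0608−38.1408) = 0.2456. V = [p*·38.4615 + (1−p*)·33.0769]/1.3 = 29.0059. B = V − Δ·S = 18.2367.
(0,0): S=32.0000. Δ = (V_up−V_dn)/(S_up−S_dn) = (29.0059−21.8817)/(43.8400−27.8400) = 0.4453. V = [p*·29.0059 + (1−p*)·21.8817]/1.3 = 21.5450. B = V − Δ·S = 7.2965.
As a check, the time-0 holding Δ(0,0)·S0 + B(0,0) comes to 21.5450 — exactly V0.

(0,0): Delta=0.4453 Bond=7.2965
(1,0): Delta=2.3762 Bond=-44.2722
(1,1): Delta=0.2456 Bond=18.2367
(2,0): Delta=0.0000 Bond=0.0000
(2,1): Delta=2.6219 Bond=-66.9231
(2,2): Delta=0.0000 Bond=38.4615
V0=21.5450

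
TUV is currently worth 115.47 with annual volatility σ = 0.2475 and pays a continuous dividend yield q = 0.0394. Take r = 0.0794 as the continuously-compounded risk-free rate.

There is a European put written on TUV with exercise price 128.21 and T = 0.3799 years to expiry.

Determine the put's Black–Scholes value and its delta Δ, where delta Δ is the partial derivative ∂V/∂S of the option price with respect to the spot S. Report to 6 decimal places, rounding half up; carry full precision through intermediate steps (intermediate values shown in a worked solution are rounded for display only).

σ√T = 0.2475·√0.3799 = 0.152549
d₁ = (ln(S/K) + (r−q+σ²/2)T) / (σ√T) = (ln(115.47/128.21) + (0.0794−0.0394+0.2475²/2)·0.3799) / 0.152549 = (-0.104659 + 0.026832) / 0.152549 = -0.510178
d₂ = d₁ − σ√T = -0.510178 − 0.152549 = -0.662727
e^{−rT} = 0.970286
e^{−qT} = 0.985143
N(−d₁) = 0.695036,  N(−d₂) = 0.746247
Put price V = K·e^{−rT}·N(−d₂) − S·e^{−qT}·N(−d₁) = 92.833459 − 79.063532 = 13.769928
Δ = −e^{−qT}·N(−d₁) = -0.684711

price = 13.769928
Δ = -0.684711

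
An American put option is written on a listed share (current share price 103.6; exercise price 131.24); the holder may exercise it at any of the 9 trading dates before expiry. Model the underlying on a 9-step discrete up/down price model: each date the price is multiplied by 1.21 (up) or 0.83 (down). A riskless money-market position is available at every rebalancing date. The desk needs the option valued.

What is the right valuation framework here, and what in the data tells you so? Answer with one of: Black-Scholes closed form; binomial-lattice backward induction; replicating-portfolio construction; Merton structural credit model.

Key observation: early exercise of the strike-131.24 put must be checked at each of the 9 dates (spot 103.6), which forces a node-by-node comparison of intrinsic and continuation value backward from expiry.

framework: binomial-lattice backward induction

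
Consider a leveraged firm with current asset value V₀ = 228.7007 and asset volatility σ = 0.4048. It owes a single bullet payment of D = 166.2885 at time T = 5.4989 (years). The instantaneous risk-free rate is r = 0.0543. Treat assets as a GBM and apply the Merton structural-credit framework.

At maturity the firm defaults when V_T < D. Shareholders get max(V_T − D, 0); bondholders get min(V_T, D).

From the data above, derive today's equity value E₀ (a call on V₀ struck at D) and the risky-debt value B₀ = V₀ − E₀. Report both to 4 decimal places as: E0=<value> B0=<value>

E0=128.6152 B0=100.0855

Apply the equity-as-call identities (strike 166.2885, horizon 5.4989 years):
d₁ = [ln(V₀/D) + (r + σ²/2)T] / (σ√T)
   = [ln(228.7007/166.2885) + (0.0543 + 0.5·0.4048²)·5.4989] / (0.4048·√5.4989)
   = [0.318690 + 0.749124] / 0.949245 = 1.124908
d₂ = d₁ − σ√T = 1.124908 − 0.949245 = 0.175663
N(d₁) = 0.869686,  N(d₂) = 0.569721,  e^(−rT) = 0.741863
E₀ = V₀·N(d₁) − D·e^(−rT)·N(d₂)
   = 228.7007·0.869686 − 166.2885·0.741863·0.569721 = 128.615164
B₀ = V₀ − E₀ = 228.7007 − 128.615164 = 100.085536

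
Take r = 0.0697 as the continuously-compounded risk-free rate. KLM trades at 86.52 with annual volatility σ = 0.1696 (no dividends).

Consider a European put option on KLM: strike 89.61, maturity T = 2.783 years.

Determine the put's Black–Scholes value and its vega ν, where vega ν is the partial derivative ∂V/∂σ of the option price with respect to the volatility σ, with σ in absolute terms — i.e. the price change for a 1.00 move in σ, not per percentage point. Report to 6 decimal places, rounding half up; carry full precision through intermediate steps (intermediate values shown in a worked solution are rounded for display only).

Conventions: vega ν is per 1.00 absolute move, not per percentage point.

σ√T = 0.1696·√2.783 = 0.282932
d₁ = (ln(S/K) + (r+σ²/2)T) / (σ√T) = (ln(86.52/89.61) + (0.0697+0.1696²/2)·2.783) / 0.282932 = (-0.035091 + 0.234000) / 0.282932 = 0.703027
d₂ = d₁ − σ√T = 0.703027 − 0.282932 = 0.420095
e^{−rT} = 0.823678
N(−d₁) = 0.241019,  N(−d₂) = 0.337208
Put price V = K·e^{−rT}·N(−d₂) − S·N(−d₁) = 24.889262 − 20.852994 = 4.036268
φ(d₁) = (1/√(2π))·e^{−d₁²/2} = 0.311591
ν = S·φ(d₁)·√T = 44.973709

price = 4.036268
ν = 44.973709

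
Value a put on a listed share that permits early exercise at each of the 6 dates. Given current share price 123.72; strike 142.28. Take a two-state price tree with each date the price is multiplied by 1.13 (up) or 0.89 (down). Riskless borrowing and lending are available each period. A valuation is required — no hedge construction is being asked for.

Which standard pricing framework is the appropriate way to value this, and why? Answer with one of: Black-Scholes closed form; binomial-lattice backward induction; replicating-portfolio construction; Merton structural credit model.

framework: binomial-lattice backward induction

Key observation: the put (strike 142.28 on spot 123.72) is American-style on a 6-step discrete price model, so the early-exercise decision at every node requires stepwise backward valuation — a closed form cannot price the exercise right.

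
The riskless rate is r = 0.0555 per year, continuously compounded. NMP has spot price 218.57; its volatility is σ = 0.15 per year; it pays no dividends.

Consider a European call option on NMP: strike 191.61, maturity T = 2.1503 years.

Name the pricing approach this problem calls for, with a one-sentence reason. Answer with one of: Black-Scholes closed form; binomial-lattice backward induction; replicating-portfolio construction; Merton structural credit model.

Key observation: a European-exercise option on NMP struck at 191.61 — a GBM underlying with constant parameters — admits an analytic price: the data contain no early exercise, no discrete tree, no debt structure.

framework: Black-Scholes closed form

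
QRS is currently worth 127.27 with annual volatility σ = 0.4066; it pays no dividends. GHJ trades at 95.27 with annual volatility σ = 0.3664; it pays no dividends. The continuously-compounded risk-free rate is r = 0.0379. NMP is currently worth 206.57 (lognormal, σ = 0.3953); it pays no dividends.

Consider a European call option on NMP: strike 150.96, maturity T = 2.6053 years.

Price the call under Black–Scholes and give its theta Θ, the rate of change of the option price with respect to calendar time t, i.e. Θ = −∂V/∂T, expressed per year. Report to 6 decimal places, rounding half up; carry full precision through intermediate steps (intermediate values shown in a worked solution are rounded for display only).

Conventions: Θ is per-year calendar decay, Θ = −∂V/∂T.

σ√T = 0.3953·√2.6053 = 0.638051
d₁ = (ln(S/K) + (r+σ²/2)T) / (σ√T) = (ln(206.57/150.96) + (0.0379+0.3953²/2)·2.6053) / 0.638051 = (0.313624 + 0.302296) / 0.638051 = 0.965314
d₂ = d₁ − σ√T = 0.965314 − 0.638051 = 0.327263
e^{−rT} = 0.905977
N(d₁) = 0.832806,  N(d₂) = 0.628265
Call price V = S·N(d₁) − K·e^{−rT}·N(d₂) = 172.032792 − 85.925574 = 86.107219
φ(d₁) = (1/√(2π))·e^{−d₁²/2} = 0.250360
Θ = −S·φ(d₁)·σ/(2√T) − r·K·e^{−rT}·N(d₂) = −6.332871 − 3.256579 = -9.589450

price = 86.107219
Θ = -9.589450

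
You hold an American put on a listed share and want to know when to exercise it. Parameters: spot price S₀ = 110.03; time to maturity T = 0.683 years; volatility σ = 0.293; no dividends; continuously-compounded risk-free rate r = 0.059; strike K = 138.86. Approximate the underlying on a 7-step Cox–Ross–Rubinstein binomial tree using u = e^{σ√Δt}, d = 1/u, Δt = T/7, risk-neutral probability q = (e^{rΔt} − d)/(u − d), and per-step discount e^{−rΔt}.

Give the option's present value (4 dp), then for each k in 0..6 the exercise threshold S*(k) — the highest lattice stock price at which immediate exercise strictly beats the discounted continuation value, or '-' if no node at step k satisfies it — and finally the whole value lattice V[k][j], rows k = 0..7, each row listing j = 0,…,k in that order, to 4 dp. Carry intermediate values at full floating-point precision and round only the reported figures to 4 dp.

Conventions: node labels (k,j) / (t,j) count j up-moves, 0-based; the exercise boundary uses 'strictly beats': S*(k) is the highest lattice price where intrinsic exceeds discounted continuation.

price = 29.2357
boundary = - 100.4068 110.0300 100.4068 110.0300 100.4068 110.0300
tree:
29.2357
38.4532 20.6629
47.2347 28.8300 13.0076
55.2482 38.4532 19.7969 6.5964
62.5608 47.2347 28.8300 11.2951 2.1321
69.2339 55.2482 38.4532 18.6023 4.3641 0.0000
75.3234 62.5608 47.2347 28.8300 8.9329 0.0000 0.0000
80.8802 69.2339 55.2482 38.4532 18.2845 0.0000 0.0000 0.0000

Δt=0.09757, u=1.09584, d=0.91254, q=0.50863, disc=e^(-rΔt)=0.99426
k=7 terminal: V=max(K-S,0) → 80.8802 69.2339 55.2482 38.4532 18.2845 0.0000 0.0000 0.0000
k=6: j=0 S=63.5366 intr=75.3234 cont=74.5263 V=75.3234[EX]; j=1 S=76.2992 intr=62.5608 cont=61.7637 V=62.5608[EX]; j=2 S=91.6253 intr=47.2347 cont=46.4376 V=47.2347[EX]; j=3 S=110.0300 intr=28.8300 cont=28.0329 V=28.8300[EX]; j=4 S=132.1316 intr=6.7284 cont=8.9329 V=8.9329[hold]; j=5 S=158.6728 intr=0.0000 cont=0.0000 V=0.0000[hold]; j=6 S=190.5452 intr=0.0000 cont=0.0000 V=0.0000[hold]  S*(6)=110.0300
k=5: j=0 S=69.6261 intr=69.2339 cont=68.4368 V=69.2339[EX]; j=1 S=83.6118 intr=55.2482 cont=54.4511 V=55.2482[EX]; j=2 S=100.4068 intr=38.4532 cont=37.6561 V=38.4532[EX]; j=3 S=120.5755 intr=18.2845 cont=18.6023 V=18.6023[hold]; j=4 S=144.7953 intr=0.0000 cont=4.3641 V=4.3641[hold]; j=5 S=173.8802 intr=0.0000 cont=0.0000 V=0.0000[hold]  S*(5)=100.4068
k=4: j=0 S=76.2992 intr=62.5608 cont=61.7637 V=62.5608[EX]; j=1 S=91.6253 intr=47.2347 cont=46.4376 V=47.2347[EX]; j=2 S=110.0300 intr=28.8300 cont=28.1936 V=28.8300[EX]; j=3 S=132.1316 intr=6.7284 cont=11.2951 V=11.2951[hold]; j=4 S=158.6728 intr=0.0000 cont=2.1321 V=2.1321[hold]  S*(4)=110.0300
k=3: j=0 S=83.6118 intr=55.2482 cont=54.4511 V=55.2482[EX]; j=1 S=100.4068 intr=38.4532 cont=37.6561 V=38.4532[EX]; j=2 S=120.5755 intr=18.2845 cont=19.7969 V=19.7969[hold]; j=3 S=144.7953 intr=0.0000 cont=6.5964 V=6.5964[hold]  S*(3)=100.4068
k=2: j=0 S=91.6253 intr=47.2347 cont=46.4376 V=47.2347[EX]; j=1 S=110.0300 intr=28.8300 cont=28.7977 V=28.8300[EX]; j=2 S=132.1316 intr=6.7284 cont=13.0076 V=13.0076[hold]  S*(2)=110.0300
k=1: j=0 S=100.4068 intr=38.4532 cont=37.6561 V=38.4532[EX]; j=1 S=120.5755 intr=18.2845 cont=20.6629 V=20.6629[hold]  S*(1)=100.4068
k=0: j=0 S=110.0300 intr=28.8300 cont=29.2357 V=29.2357[hold]  S*(0)=-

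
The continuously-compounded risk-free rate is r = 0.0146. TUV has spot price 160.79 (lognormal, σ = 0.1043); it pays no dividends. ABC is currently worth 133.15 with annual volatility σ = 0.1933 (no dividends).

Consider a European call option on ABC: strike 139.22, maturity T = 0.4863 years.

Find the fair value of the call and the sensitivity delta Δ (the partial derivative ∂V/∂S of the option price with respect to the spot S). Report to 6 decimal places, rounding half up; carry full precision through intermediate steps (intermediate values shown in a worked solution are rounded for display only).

price = 5.028626
Δ = 0.416584

σ√T = 0.1933·√0.4863 = 0.134798
d₁ = (ln(S/K) + (r+σ²/2)T) / (σ√T) = (ln(133.15/139.22) + (0.0146+0.1933²/2)·0.4863) / 0.134798 = (-0.044579 + 0.016185) / 0.134798 = -0.210640
d₂ = d₁ − σ√T = -0.210640 − 0.134798 = -0.345438
e^{−rT} = 0.992925
N(d₁) = 0.416584,  N(d₂) = 0.364883
Call price V = S·N(d₁) − K·e^{−rT}·N(d₂) = 55.468186 − 50.439560 = 5.028626
Δ = N(d₁) = 0.416584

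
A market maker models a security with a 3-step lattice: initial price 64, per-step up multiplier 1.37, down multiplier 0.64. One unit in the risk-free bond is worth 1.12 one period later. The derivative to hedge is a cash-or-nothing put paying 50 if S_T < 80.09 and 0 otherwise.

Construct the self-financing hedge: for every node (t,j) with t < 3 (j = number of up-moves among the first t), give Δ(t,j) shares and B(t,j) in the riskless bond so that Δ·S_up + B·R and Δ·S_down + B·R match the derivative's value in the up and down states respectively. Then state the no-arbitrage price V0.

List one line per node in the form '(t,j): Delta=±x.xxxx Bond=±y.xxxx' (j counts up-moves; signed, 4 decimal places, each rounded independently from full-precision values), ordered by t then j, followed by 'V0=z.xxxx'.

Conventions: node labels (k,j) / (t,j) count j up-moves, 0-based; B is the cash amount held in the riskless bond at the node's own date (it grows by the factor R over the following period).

Risk-neutral probability p* = (R−d)/(u−d) = (1.12−0.64)/(1.37−0.64) = 0.6575.
Terminal payoffs: V(3,0)=50.0000, V(3,1)=50.0000, V(3,2)=50.0000, V(3,3)=0.0000
  t=2,j=0: stock 26.2144 → up 35.9137 (V=50.0000), down 16.7772 (V=50.0000). Price 44.6429; hedge Δ=0.0000, bond B=44.6429.
  t=2,j=1: stock 56.1152 → up 76.8778 (V=50.0000), down 35.9137 (V=50.0000). Price 44.6429; hedge Δ=0.0000, bond B=44.6429.
  t=2,j=2: stock 120.1216 → up 164.5666 (V=0.0000), down 76.8778 (V=50.0000). Price 15.2886; hedge Δ=-0.5702, bond B=83.7818.
  t=1,j=0: stock 40.9600 → up 56.1152 (V=44.6429), down 26.2144 (V=44.6429). Price 39.8597; hedge Δ=0.0000, bond B=39.8597.
  t=1,j=1: stock 87.6800 → up 120.1216 (V=15.2886), down 56.1152 (V=44.6429). Price 22.6263; hedge Δ=-0.4586, bond B=62.8375.
  t=0,j=0: stock 64.0000 → up 87.6800 (V=22.6263), down 40.9600 (V=39.8597). Price 25.4716; hedge Δ=-0.3689, bond B=49.0789.
Sanity check at the root: Δ(0,0)·S0 + B(0,0) reproduces V0 = 25.4716.

(0,0): Delta=-0.3689 Bond=49.0789
(1,0): Delta=0.0000 Bond=39.8597
(1,1): Delta=-0.4586 Bond=62.8375
(2,0): Delta=0.0000 Bond=44.6429
(2,1): Delta=0.0000 Bond=44.6429
(2,2): Delta=-0.5702 Bond=83.7818
V0=25.4716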